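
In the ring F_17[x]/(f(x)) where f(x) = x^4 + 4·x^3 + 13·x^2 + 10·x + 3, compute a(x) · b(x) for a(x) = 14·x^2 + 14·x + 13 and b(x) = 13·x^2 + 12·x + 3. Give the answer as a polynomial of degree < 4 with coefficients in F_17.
Multiply as integer polynomials: a · b = 182·x^4 + 350·x^3 + 379·x^2 + 198·x + 39. Reducing coefficients mod 17: a · b ≡ 12·x^4 + 10·x^3 + 5·x^2 + 11·x + 5. Now divide by f(x) = x^4 + 4·x^3 + 13·x^2 + 10·x + 3 in F_17[x], eliminating the leading term at each step:
  leading term 12·x^4: subtract (12)·f(x) = 12·x^4 + 14·x^3 + 3·x^2 + x + 2, leaving 13·x^3 + 2·x^2 + 10·x + 3 (coefficients mod 17)
The degree is now < 4, so this is the remainder. Hence a · b ≡ 13·x^3 + 2·x^2 + 10·x + 3 in F_17[x]/(f).

Final answer: a · b ≡ 13·x^3 + 2·x^2 + 10·x + 3 (mod f(x))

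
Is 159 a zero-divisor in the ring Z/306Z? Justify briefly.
YES

gcd(159, 306) = 3 > 1, so 159 is not a unit in Z/306Z. In Z/nZ every nonzero non-unit is a zero-divisor: explicitly, take b = 306/gcd = 102 ≠ 0 (mod 306); then 159·102 = 16218 = 53·306, i.e. 159·102 ≡ 0 (mod 306). So 159 is a zero-divisor.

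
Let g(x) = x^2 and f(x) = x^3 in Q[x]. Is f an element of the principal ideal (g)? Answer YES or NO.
In Q[x] the ideal (g) consists of all multiples of g, so f ∈ (g) iff g | f, i.e. iff the remainder of f on division by g is 0. Divide f by g (g is monic, so eliminate the leading term of the running remainder at each step):
  leading term x^3: subtract (x)·g(x) = x^3, leaving 0
The remainder is 0, so f(x) = g(x) · h(x) with h(x) = x. Hence g | f, i.e. f ∈ (g).

Final answer: YES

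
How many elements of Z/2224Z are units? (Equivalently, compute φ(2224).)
Z/2224Z has φ(2224) = 1104 units

An element a ∈ Z/2224Z is a unit iff gcd(a, 2224) = 1, so the number of units is φ(2224). φ is multiplicative, with φ(p^e) = p^e − p^(e−1). Factorise 2224 = 2^4 · 139. Then
  φ(2224) = (2^4 − 2^3) · (139 − 1) = 8 · 138 = 1104.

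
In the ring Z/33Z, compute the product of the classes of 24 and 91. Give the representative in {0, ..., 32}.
Reduce the factors first: 91 ≡ 25 (mod 33), so 24 · 91 ≡ 24 · 25 (mod 33). 24 · 25 = 600. Dividing by 33: 600 = 18·33 + 6. So (24 · 91) mod 33 = 6.

Final answer: 6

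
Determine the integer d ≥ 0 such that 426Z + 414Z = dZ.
(426, 414) = (6); d = 6

In the PID Z, (a, b) is generated by gcd(a, b). Compute gcd(426, 414) with the extended Euclidean algorithm, tracking rows (r, s, t) with s·426 + t·414 = r:
  row A: (426, 1, 0)   [1·426 + 0·414 = 426]
  row B: (414, 0, 1)   [0·426 + 1·414 = 414]
  426 = 1·414 + 12   → row C = row A − 1·row B = (12, 1, −1)   [check: 1·426 − 1·414 = 12]
  414 = 34·12 + 6   → row D = row B − 34·row C = (6, −34, 35)   [check: −34·426 + 35·414 = 6]
  12 = 2·6 + 0   → remainder 0, stop. gcd = 6 (last nonzero row D).
So gcd(426, 414) = 6, with Bézout identity −34·426 + 35·414 = 6. Containment (⊇): the Bézout identity exhibits 6 as an element of (426, 414), giving (6) ⊆ (426, 414). Containment (⊆): since 6 | 426 and 6 | 414 (426 = 6·71, 414 = 6·69), every Z-linear combination of 426 and 414 is divisible by 6, so (426, 414) ⊆ (6). Therefore (426, 414) = (6), d = 6.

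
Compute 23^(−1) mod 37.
Apply the extended Euclidean algorithm to (37, 23), tracking rows (r, s, t) with s·37 + t·23 = r. Each division r_prev = q·r_cur + r_new produces the new row as (previous row) − q·(current row):
  row A: (37, 1, 0)   [1·37 + 0·23 = 37]
  row B: (23, 0, 1)   [0·37 + 1·23 = 23]
  37 = 1·23 + 14   → row C = row A − 1·row B = (14, 1, −1)   [check: 1·37 − 1·23 = 14]
  23 = 1·14 + 9   → row D = row B − 1·row C = (9, −1, 2)   [check: −1·37 + 2·23 = 9]
  14 = 1·9 + 5   → row E = row C − 1·row D = (5, 2, −3)   [check: 2·37 − 3·23 = 5]
  9 = 1·5 + 4   → row F = row D − 1·row E = (4, −3, 5)   [check: −3·37 + 5·23 = 4]
  5 = 1·4 + 1   → row G = row E − 1·row F = (1, 5, −8)   [check: 5·37 − 8·23 = 1]
  4 = 4·1 + 0   → remainder 0, stop. gcd = 1 (last nonzero row G).
The gcd is 1, so 23 is invertible mod 37. The last nonzero row gives 5·37 − 8·23 = 1, so t = −8. So 23^(−1) ≡ −8 ≡ 29 (mod 37). Verify: 23 · 29 = 667 ≡ 1 (mod 37). ✓

Final answer: 23^(−1) ≡ 29 (mod 37)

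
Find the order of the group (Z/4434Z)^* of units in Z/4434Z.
|(Z/4434Z)^*| = 1476

(Z/4434Z)^* consists of the classes a with gcd(a, 4434) = 1, so its order is φ(4434). φ is multiplicative, with φ(p^e) = p^e − p^(e−1). Factorise 4434 = 2 · 3 · 739. Then
  φ(4434) = (2 − 1) · (3 − 1) · (739 − 1) = 1 · 2 · 738 = 1476.
Thus |(Z/4434Z)^*| = 1476.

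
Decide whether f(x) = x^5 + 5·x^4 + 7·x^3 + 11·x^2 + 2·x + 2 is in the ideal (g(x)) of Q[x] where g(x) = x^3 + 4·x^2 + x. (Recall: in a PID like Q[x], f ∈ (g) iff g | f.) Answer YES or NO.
NO

In Q[x] the ideal (g) consists of all multiples of g, so f ∈ (g) iff g | f, i.e. iff the remainder of f on division by g is 0. Divide f by g (g is monic, so eliminate the leading term of the running remainder at each step):
  leading term x^5: subtract (x^2)·g(x) = x^5 + 4·x^4 + x^3, leaving x^4 + 6·x^3 + 11·x^2 + 2·x + 2
  leading term x^4: subtract (x)·g(x) = x^4 + 4·x^3 + x^2, leaving 2·x^3 + 10·x^2 + 2·x + 2
  leading term 2·x^3: subtract (2)·g(x) = 2·x^3 + 8·x^2 + 2·x, leaving 2·x^2 + 2
The remainder r(x) = 2·x^2 + 2 ≠ 0 (and deg r < deg g), so g ∤ f, i.e. f ∉ (g).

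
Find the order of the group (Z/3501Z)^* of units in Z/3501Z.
|(Z/3501Z)^*| = 2328

(Z/3501Z)^* consists of the classes a with gcd(a, 3501) = 1, so its order is φ(3501). φ is multiplicative, with φ(p^e) = p^e − p^(e−1). Factorise 3501 = 3^2 · 389. Then
  φ(3501) = (3^2 − 3^1) · (389 − 1) = 6 · 388 = 2328.
Thus |(Z/3501Z)^*| = 2328.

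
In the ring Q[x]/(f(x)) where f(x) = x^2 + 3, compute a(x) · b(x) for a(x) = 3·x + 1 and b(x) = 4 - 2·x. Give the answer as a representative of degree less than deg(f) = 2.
a · b ≡ 10·x + 22 (mod f(x))

First multiply in Q[x] without reducing: a · b = -6·x^2 + 10·x + 4. Now divide by f(x) = x^2 + 3, eliminating the leading term at each step:
  leading term -6·x^2: subtract (-6)·f(x) = -6·x^2 - 18, leaving 10·x + 22
The degree is now < 2, so this is the remainder. Hence a · b ≡ 10·x + 22 in Q[x]/(f).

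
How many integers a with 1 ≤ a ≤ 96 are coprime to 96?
The number of a ∈ {1, ..., 96} with gcd(a, 96) = 1 is by definition Euler's totient φ(96). φ is multiplicative, with φ(p^e) = p^e − p^(e−1). Factorise 96 = 2^5 · 3. Then
  φ(96) = (2^5 − 2^4) · (3 − 1) = 16 · 2 = 32.
So there are 32 such integers.

Final answer: 32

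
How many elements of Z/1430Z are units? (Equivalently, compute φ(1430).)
Z/1430Z has φ(1430) = 480 units

An element a ∈ Z/1430Z is a unit iff gcd(a, 1430) = 1, so the number of units is φ(1430). φ is multiplicative, with φ(p^e) = p^e − p^(e−1). Factorise 1430 = 2 · 5 · 11 · 13. Then
  φ(1430) = (2 − 1) · (5 − 1) · (11 − 1) · (13 − 1) = 1 · 4 · 10 · 12 = 480.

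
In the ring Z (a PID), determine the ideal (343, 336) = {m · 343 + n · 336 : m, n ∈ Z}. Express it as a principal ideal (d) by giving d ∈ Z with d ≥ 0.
In the PID Z, (a, b) is generated by gcd(a, b). Compute gcd(343, 336) with the extended Euclidean algorithm, tracking rows (r, s, t) with s·343 + t·336 = r:
  row A: (343, 1, 0)   [1·343 + 0·336 = 343]
  row B: (336, 0, 1)   [0·343 + 1·336 = 336]
  343 = 1·336 + 7   → row C = row A − 1·row B = (7, 1, −1)   [check: 1·343 − 1·336 = 7]
  336 = 48·7 + 0   → remainder 0, stop. gcd = 7 (last nonzero row C).
So gcd(343, 336) = 7, with Bézout identity 1·343 − 1·336 = 7. Containment (⊇): the Bézout identity exhibits 7 as an element of (343, 336), giving (7) ⊆ (343, 336). Containment (⊆): since 7 | 343 and 7 | 336 (343 = 7·49, 336 = 7·48), every Z-linear combination of 343 and 336 is divisible by 7, so (343, 336) ⊆ (7). Therefore (343, 336) = (7), d = 7.

Final answer: (343, 336) = (7); d = 7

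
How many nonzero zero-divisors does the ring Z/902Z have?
In Z/902Z each nonzero element is either a unit (gcd with 902 is 1) or a zero-divisor (gcd > 1). The number of units is φ(902): factorise 902 = 2 · 11 · 41, so φ(902) = (2 − 1) · (11 − 1) · (41 − 1) = 1 · 10 · 40 = 400. The nonzero elements number 902 − 1 = 901. Hence the nonzero zero-divisors number 901 − 400 = 501.

Final answer: Z/902Z has 501 nonzero zero-divisors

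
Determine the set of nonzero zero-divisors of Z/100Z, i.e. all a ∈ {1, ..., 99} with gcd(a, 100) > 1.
nonzero zero-divisors of Z/100Z = {2, 4, 5, 6, 8, 10, 12, 14, 15, 16, 18, 20, 22, 24, 25, 26, 28, 30, 32, 34, 35, 36, 38, 40, 42, 44, 45, 46, 48, 50, 52, 54, 55, 56, 58, 60, 62, 64, 65, 66, 68, 70, 72, 74, 75, 76, 78, 80, 82, 84, 85, 86, 88, 90, 92, 94, 95, 96, 98}

An element a ∈ Z/100Z (with a ≠ 0) is a zero-divisor iff gcd(a, 100) > 1 (because a is a unit precisely when gcd(a, n) = 1, and in Z/nZ every nonzero, non-unit element is a zero-divisor). Scan a = 1, ..., 99 and keep those with gcd(a, 100) > 1:
  gcd(2, 100) = 2, gcd(4, 100) = 4, gcd(5, 100) = 5, gcd(6, 100) = 2, gcd(8, 100) = 4, gcd(10, 100) = 10, gcd(12, 100) = 4, gcd(14, 100) = 2, gcd(15, 100) = 5, gcd(16, 100) = 4, gcd(18, 100) = 2, gcd(20, 100) = 20, gcd(22, 100) = 2, gcd(24, 100) = 4, gcd(25, 100) = 25, gcd(26, 100) = 2, gcd(28, 100) = 4, gcd(30, 100) = 10, gcd(32, 100) = 4, gcd(34, 100) = 2, gcd(35, 100) = 5, gcd(36, 100) = 4, gcd(38, 100) = 2, gcd(40, 100) = 20, gcd(42, 100) = 2, gcd(44, 100) = 4, gcd(45, 100) = 5, gcd(46, 100) = 2, gcd(48, 100) = 4, gcd(50, 100) = 50, gcd(52, 100) = 4, gcd(54, 100) = 2, gcd(55, 100) = 5, gcd(56, 100) = 4, gcd(58, 100) = 2, gcd(60, 100) = 20, gcd(62, 100) = 2, gcd(64, 100) = 4, gcd(65, 100) = 5, gcd(66, 100) = 2, gcd(68, 100) = 4, gcd(70, 100) = 10, gcd(72, 100) = 4, gcd(74, 100) = 2, gcd(75, 100) = 25, gcd(76, 100) = 4, gcd(78, 100) = 2, gcd(80, 100) = 20, gcd(82, 100) = 2, gcd(84, 100) = 4, gcd(85, 100) = 5, gcd(86, 100) = 2, gcd(88, 100) = 4, gcd(90, 100) = 10, gcd(92, 100) = 4, gcd(94, 100) = 2, gcd(95, 100) = 5, gcd(96, 100) = 4, gcd(98, 100) = 2.
All other a ∈ {1, ..., 99} have gcd(a, 100) = 1 and are units. So the nonzero zero-divisors are exactly the 59 values of a appearing in this scan.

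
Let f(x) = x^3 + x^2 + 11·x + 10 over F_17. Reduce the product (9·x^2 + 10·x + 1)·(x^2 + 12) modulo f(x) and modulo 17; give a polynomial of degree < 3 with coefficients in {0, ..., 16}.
Multiply as integer polynomials: a · b = 9·x^4 + 10·x^3 + 109·x^2 + 120·x + 12. Reducing coefficients mod 17: a · b ≡ 9·x^4 + 10·x^3 + 7·x^2 + x + 12. Now divide by f(x) = x^3 + x^2 + 11·x + 10 in F_17[x], eliminating the leading term at each step:
  leading term 9·x^4: subtract (9·x)·f(x) = 9·x^4 + 9·x^3 + 14·x^2 + 5·x, leaving x^3 + 10·x^2 + 13·x + 12 (coefficients mod 17)
  leading term x^3: subtract (1)·f(x) = x^3 + x^2 + 11·x + 10, leaving 9·x^2 + 2·x + 2 (coefficients mod 17)
The degree is now < 3, so this is the remainder. Hence a · b ≡ 9·x^2 + 2·x + 2 in F_17[x]/(f).

Final answer: a · b ≡ 9·x^2 + 2·x + 2 (mod f(x))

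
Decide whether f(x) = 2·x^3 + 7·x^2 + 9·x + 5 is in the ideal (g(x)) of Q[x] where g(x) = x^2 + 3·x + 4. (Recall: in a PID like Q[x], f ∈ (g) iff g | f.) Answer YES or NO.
In Q[x] the ideal (g) consists of all multiples of g, so f ∈ (g) iff g | f, i.e. iff the remainder of f on division by g is 0. Divide f by g (g is monic, so eliminate the leading term of the running remainder at each step):
  leading term 2·x^3: subtract (2·x)·g(x) = 2·x^3 + 6·x^2 + 8·x, leaving x^2 + x + 5
  leading term x^2: subtract (1)·g(x) = x^2 + 3·x + 4, leaving 1 - 2·x
The remainder r(x) = 1 - 2·x ≠ 0 (and deg r < deg g), so g ∤ f, i.e. f ∉ (g).

Final answer: NO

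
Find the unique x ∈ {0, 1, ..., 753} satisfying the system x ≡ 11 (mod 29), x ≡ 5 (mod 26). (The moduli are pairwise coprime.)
x ≡ 707 (mod 754); the representative in [0, 754) is 707

The moduli 29, 26 are pairwise coprime, so by the CRT there is a unique solution mod 29·26 = 754.
Solve by successive substitution. Start with x ≡ 11 (mod 29).
  Combine with x ≡ 5 (mod 26): write x = 11 + 29·t and require 11 + 29·t ≡ 5 (mod 26), i.e. 29·t ≡ 5 − 11 ≡ 20 (mod 26). Since 29^(−1) ≡ 9 (mod 26) (29 ≡ 3 (mod 26)), t ≡ 9·20 ≡ 24 (mod 26). So x ≡ 11 + 29·24 = 707 (mod 754).
Unique solution in [0, 754): x = 707.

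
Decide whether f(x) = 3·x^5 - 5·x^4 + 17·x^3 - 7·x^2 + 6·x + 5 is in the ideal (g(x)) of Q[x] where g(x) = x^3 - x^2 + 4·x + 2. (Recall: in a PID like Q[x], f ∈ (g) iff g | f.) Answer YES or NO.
NO

In Q[x] the ideal (g) consists of all multiples of g, so f ∈ (g) iff g | f, i.e. iff the remainder of f on division by g is 0. Divide f by g (g is monic, so eliminate the leading term of the running remainder at each step):
  leading term 3·x^5: subtract (3·x^2)·g(x) = 3·x^5 - 3·x^4 + 12·x^3 + 6·x^2, leaving -2·x^4 + 5·x^3 - 13·x^2 + 6·x + 5
  leading term -2·x^4: subtract (-2·x)·g(x) = -2·x^4 + 2·x^3 - 8·x^2 - 4·x, leaving 3·x^3 - 5·x^2 + 10·x + 5
  leading term 3·x^3: subtract (3)·g(x) = 3·x^3 - 3·x^2 + 12·x + 6, leaving -2·x^2 - 2·x - 1
The remainder r(x) = -2·x^2 - 2·x - 1 ≠ 0 (and deg r < deg g), so g ∤ f, i.e. f ∉ (g).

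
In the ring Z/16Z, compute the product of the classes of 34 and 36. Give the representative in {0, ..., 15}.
Reduce the factors first: 34 ≡ 2, 36 ≡ 4 (mod 16), so 34 · 36 ≡ 2 · 4 (mod 16). 2 · 4 = 8. Dividing by 16: 8 = 0·16 + 8. So (34 · 36) mod 16 = 8.

Final answer: 8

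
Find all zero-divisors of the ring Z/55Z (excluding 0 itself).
An element a ∈ Z/55Z (with a ≠ 0) is a zero-divisor iff gcd(a, 55) > 1 (because a is a unit precisely when gcd(a, n) = 1, and in Z/nZ every nonzero, non-unit element is a zero-divisor). Scan a = 1, ..., 54 and keep those with gcd(a, 55) > 1:
  gcd(5, 55) = 5, gcd(10, 55) = 5, gcd(11, 55) = 11, gcd(15, 55) = 5, gcd(20, 55) = 5, gcd(22, 55) = 11, gcd(25, 55) = 5, gcd(30, 55) = 5, gcd(33, 55) = 11, gcd(35, 55) = 5, gcd(40, 55) = 5, gcd(44, 55) = 11, gcd(45, 55) = 5, gcd(50, 55) = 5.
All other a ∈ {1, ..., 54} have gcd(a, 55) = 1 and are units. So the nonzero zero-divisors are exactly the 14 values of a appearing in this scan.

Final answer: nonzero zero-divisors of Z/55Z = {5, 10, 11, 15, 20, 22, 25, 30, 33, 35, 40, 44, 45, 50}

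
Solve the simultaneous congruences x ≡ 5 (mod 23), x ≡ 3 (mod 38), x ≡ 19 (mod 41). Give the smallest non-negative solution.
The moduli 23, 38, 41 are pairwise coprime, so by the CRT there is a unique solution mod 23·38·41 = 35834.
Solve by successive substitution. Start with x ≡ 5 (mod 23).
  Combine with x ≡ 3 (mod 38): write x = 5 + 23·t and require 5 + 23·t ≡ 3 (mod 38), i.e. 23·t ≡ 3 − 5 ≡ 36 (mod 38). Since 23^(−1) ≡ 5 (mod 38), t ≡ 5·36 ≡ 28 (mod 38). So x ≡ 5 + 23·28 = 649 (mod 874).
  Combine with x ≡ 19 (mod 41): write x = 649 + 874·t and require 649 + 874·t ≡ 19 (mod 41), i.e. 874·t ≡ 19 − 649 ≡ 26 (mod 41). Since 874^(−1) ≡ 19 (mod 41) (874 ≡ 13 (mod 41)), t ≡ 19·26 ≡ 2 (mod 41). So x ≡ 649 + 874·2 = 2397 (mod 35834).
Unique solution in [0, 35834): x = 2397.

Final answer: x ≡ 2397 (mod 35834); the representative in [0, 35834) is 2397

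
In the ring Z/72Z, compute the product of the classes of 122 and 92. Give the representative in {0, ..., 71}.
Reduce the factors first: 122 ≡ 50, 92 ≡ 20 (mod 72), so 122 · 92 ≡ 50 · 20 (mod 72). 50 · 20 = 1000. Dividing by 72: 1000 = 13·72 + 64. So (122 · 92) mod 72 = 64.

Final answer: 64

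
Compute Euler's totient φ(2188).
φ is multiplicative, with φ(p^e) = p^e − p^(e−1). Factorise 2188 = 2^2 · 547. Then
  φ(2188) = (2^2 − 2^1) · (547 − 1) = 2 · 546 = 1092.

Final answer: φ(2188) = 1092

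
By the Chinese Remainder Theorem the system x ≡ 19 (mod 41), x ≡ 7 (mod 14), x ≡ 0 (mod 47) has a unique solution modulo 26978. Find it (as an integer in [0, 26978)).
x ≡ 6251 (mod 26978); the representative in [0, 26978) is 6251

The moduli 41, 14, 47 are pairwise coprime, so by the CRT there is a unique solution mod 41·14·47 = 26978.
Solve by successive substitution. Start with x ≡ 19 (mod 41).
  Combine with x ≡ 7 (mod 14): write x = 19 + 41·t and require 19 + 41·t ≡ 7 (mod 14), i.e. 41·t ≡ 7 − 19 ≡ 2 (mod 14). Since 41^(−1) ≡ 13 (mod 14) (41 ≡ 13 (mod 14)), t ≡ 13·2 ≡ 12 (mod 14). So x ≡ 19 + 41·12 = 511 (mod 574).
  Combine with x ≡ 0 (mod 47): write x = 511 + 574·t and require 511 + 574·t ≡ 0 (mod 47), i.e. 574·t ≡ 0 − 511 ≡ 6 (mod 47). Since 574^(−1) ≡ 33 (mod 47) (574 ≡ 10 (mod 47)), t ≡ 33·6 ≡ 10 (mod 47). So x ≡ 511 + 574·10 = 6251 (mod 26978).
Unique solution in [0, 26978): x = 6251.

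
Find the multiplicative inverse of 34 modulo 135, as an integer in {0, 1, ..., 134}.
34^(−1) ≡ 4 (mod 135)

Apply the extended Euclidean algorithm to (135, 34), tracking rows (r, s, t) with s·135 + t·34 = r. Each division r_prev = q·r_cur + r_new produces the new row as (previous row) − q·(current row):
  row A: (135, 1, 0)   [1·135 + 0·34 = 135]
  row B: (34, 0, 1)   [0·135 + 1·34 = 34]
  135 = 3·34 + 33   → row C = row A − 3·row B = (33, 1, −3)   [check: 1·135 − 3·34 = 33]
  34 = 1·33 + 1   → row D = row B − 1·row C = (1, −1, 4)   [check: −1·135 + 4·34 = 1]
  33 = 33·1 + 0   → remainder 0, stop. gcd = 1 (last nonzero row D).
The gcd is 1, so 34 is invertible mod 135. The last nonzero row gives −1·135 + 4·34 = 1, so t = 4. So 34^(−1) ≡ 4 (mod 135). Verify: 34 · 4 = 136 ≡ 1 (mod 135). ✓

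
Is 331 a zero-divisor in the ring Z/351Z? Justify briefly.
NO

gcd(331, 351) = 1, so 331 is a unit in Z/351Z (it has a multiplicative inverse). A unit cannot be a zero-divisor: if 331·b ≡ 0 then multiplying both sides by 331^(−1) gives b ≡ 0. So 331 is not a zero-divisor.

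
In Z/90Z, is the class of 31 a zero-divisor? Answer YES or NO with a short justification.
NO

gcd(31, 90) = 1, so 31 is a unit in Z/90Z (it has a multiplicative inverse). A unit cannot be a zero-divisor: if 31·b ≡ 0 then multiplying both sides by 31^(−1) gives b ≡ 0. So 31 is not a zero-divisor.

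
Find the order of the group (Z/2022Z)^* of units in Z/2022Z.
|(Z/2022Z)^*| = 672

(Z/2022Z)^* consists of the classes a with gcd(a, 2022) = 1, so its order is φ(2022). φ is multiplicative, with φ(p^e) = p^e − p^(e−1). Factorise 2022 = 2 · 3 · 337. Then
  φ(2022) = (2 − 1) · (3 − 1) · (337 − 1) = 1 · 2 · 336 = 672.
Thus |(Z/2022Z)^*| = 672.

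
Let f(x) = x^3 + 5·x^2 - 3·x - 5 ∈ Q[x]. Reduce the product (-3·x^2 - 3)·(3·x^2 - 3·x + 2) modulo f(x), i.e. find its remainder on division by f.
First multiply in Q[x] without reducing: a · b = -9·x^4 + 9·x^3 - 15·x^2 + 9·x - 6. Now divide by f(x) = x^3 + 5·x^2 - 3·x - 5, eliminating the leading term at each step:
  leading term -9·x^4: subtract (-9·x)·f(x) = -9·x^4 - 45·x^3 + 27·x^2 + 45·x, leaving 54·x^3 - 42·x^2 - 36·x - 6
  leading term 54·x^3: subtract (54)·f(x) = 54·x^3 + 270·x^2 - 162·x - 270, leaving -312·x^2 + 126·x + 264
The degree is now < 3, so this is the remainder. Hence a · b ≡ -312·x^2 + 126·x + 264 in Q[x]/(f).

Final answer: a · b ≡ -312·x^2 + 126·x + 264 (mod f(x))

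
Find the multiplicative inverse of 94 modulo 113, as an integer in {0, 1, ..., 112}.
94^(−1) ≡ 107 (mod 113)

Apply the extended Euclidean algorithm to (113, 94), tracking rows (r, s, t) with s·113 + t·94 = r. Each division r_prev = q·r_cur + r_new produces the new row as (previous row) − q·(current row):
  row A: (113, 1, 0)   [1·113 + 0·94 = 113]
  row B: (94, 0, 1)   [0·113 + 1·94 = 94]
  113 = 1·94 + 19   → row C = row A − 1·row B = (19, 1, −1)   [check: 1·113 − 1·94 = 19]
  94 = 4·19 + 18   → row D = row B − 4·row C = (18, −4, 5)   [check: −4·113 + 5·94 = 18]
  19 = 1·18 + 1   → row E = row C − 1·row D = (1, 5, −6)   [check: 5·113 − 6·94 = 1]
  18 = 18·1 + 0   → remainder 0, stop. gcd = 1 (last nonzero row E).
The gcd is 1, so 94 is invertible mod 113. The last nonzero row gives 5·113 − 6·94 = 1, so t = −6. So 94^(−1) ≡ −6 ≡ 107 (mod 113). Verify: 94 · 107 = 10058 ≡ 1 (mod 113). ✓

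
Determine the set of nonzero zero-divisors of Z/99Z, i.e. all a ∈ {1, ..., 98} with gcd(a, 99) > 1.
An element a ∈ Z/99Z (with a ≠ 0) is a zero-divisor iff gcd(a, 99) > 1 (because a is a unit precisely when gcd(a, n) = 1, and in Z/nZ every nonzero, non-unit element is a zero-divisor). Scan a = 1, ..., 98 and keep those with gcd(a, 99) > 1:
  gcd(3, 99) = 3, gcd(6, 99) = 3, gcd(9, 99) = 9, gcd(11, 99) = 11, gcd(12, 99) = 3, gcd(15, 99) = 3, gcd(18, 99) = 9, gcd(21, 99) = 3, gcd(22, 99) = 11, gcd(24, 99) = 3, gcd(27, 99) = 9, gcd(30, 99) = 3, gcd(33, 99) = 33, gcd(36, 99) = 9, gcd(39, 99) = 3, gcd(42, 99) = 3, gcd(44, 99) = 11, gcd(45, 99) = 9, gcd(48, 99) = 3, gcd(51, 99) = 3, gcd(54, 99) = 9, gcd(55, 99) = 11, gcd(57, 99) = 3, gcd(60, 99) = 3, gcd(63, 99) = 9, gcd(66, 99) = 33, gcd(69, 99) = 3, gcd(72, 99) = 9, gcd(75, 99) = 3, gcd(77, 99) = 11, gcd(78, 99) = 3, gcd(81, 99) = 9, gcd(84, 99) = 3, gcd(87, 99) = 3, gcd(88, 99) = 11, gcd(90, 99) = 9, gcd(93, 99) = 3, gcd(96, 99) = 3.
All other a ∈ {1, ..., 98} have gcd(a, 99) = 1 and are units. So the nonzero zero-divisors are exactly the 38 values of a appearing in this scan.

Final answer: nonzero zero-divisors of Z/99Z = {3, 6, 9, 11, 12, 15, 18, 21, 22, 24, 27, 30, 33, 36, 39, 42, 44, 45, 48, 51, 54, 55, 57, 60, 63, 66, 69, 72, 75, 77, 78, 81, 84, 87, 88, 90, 93, 96}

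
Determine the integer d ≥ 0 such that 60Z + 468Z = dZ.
(60, 468) = (12); d = 12

In the PID Z, (a, b) is generated by gcd(a, b). Compute gcd(468, 60) with the extended Euclidean algorithm, tracking rows (r, s, t) with s·468 + t·60 = r:
  row A: (468, 1, 0)   [1·468 + 0·60 = 468]
  row B: (60, 0, 1)   [0·468 + 1·60 = 60]
  468 = 7·60 + 48   → row C = row A − 7·row B = (48, 1, −7)   [check: 1·468 − 7·60 = 48]
  60 = 1·48 + 12   → row D = row B − 1·row C = (12, −1, 8)   [check: −1·468 + 8·60 = 12]
  48 = 4·12 + 0   → remainder 0, stop. gcd = 12 (last nonzero row D).
So gcd(60, 468) = 12, with Bézout identity −1·468 + 8·60 = 12. Containment (⊇): the Bézout identity exhibits 12 as an element of (60, 468), giving (12) ⊆ (60, 468). Containment (⊆): since 12 | 60 and 12 | 468 (60 = 12·5, 468 = 12·39), every Z-linear combination of 60 and 468 is divisible by 12, so (60, 468) ⊆ (12). Therefore (60, 468) = (12), d = 12.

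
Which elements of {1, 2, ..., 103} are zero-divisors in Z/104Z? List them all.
An element a ∈ Z/104Z (with a ≠ 0) is a zero-divisor iff gcd(a, 104) > 1 (because a is a unit precisely when gcd(a, n) = 1, and in Z/nZ every nonzero, non-unit element is a zero-divisor). Scan a = 1, ..., 103 and keep those with gcd(a, 104) > 1:
  gcd(2, 104) = 2, gcd(4, 104) = 4, gcd(6, 104) = 2, gcd(8, 104) = 8, gcd(10, 104) = 2, gcd(12, 104) = 4, gcd(13, 104) = 13, gcd(14, 104) = 2, gcd(16, 104) = 8, gcd(18, 104) = 2, gcd(20, 104) = 4, gcd(22, 104) = 2, gcd(24, 104) = 8, gcd(26, 104) = 26, gcd(28, 104) = 4, gcd(30, 104) = 2, gcd(32, 104) = 8, gcd(34, 104) = 2, gcd(36, 104) = 4, gcd(38, 104) = 2, gcd(39, 104) = 13, gcd(40, 104) = 8, gcd(42, 104) = 2, gcd(44, 104) = 4, gcd(46, 104) = 2, gcd(48, 104) = 8, gcd(50, 104) = 2, gcd(52, 104) = 52, gcd(54, 104) = 2, gcd(56, 104) = 8, gcd(58, 104) = 2, gcd(60, 104) = 4, gcd(62, 104) = 2, gcd(64, 104) = 8, gcd(65, 104) = 13, gcd(66, 104) = 2, gcd(68, 104) = 4, gcd(70, 104) = 2, gcd(72, 104) = 8, gcd(74, 104) = 2, gcd(76, 104) = 4, gcd(78, 104) = 26, gcd(80, 104) = 8, gcd(82, 104) = 2, gcd(84, 104) = 4, gcd(86, 104) = 2, gcd(88, 104) = 8, gcd(90, 104) = 2, gcd(91, 104) = 13, gcd(92, 104) = 4, gcd(94, 104) = 2, gcd(96, 104) = 8, gcd(98, 104) = 2, gcd(100, 104) = 4, gcd(102, 104) = 2.
All other a ∈ {1, ..., 103} have gcd(a, 104) = 1 and are units. So the nonzero zero-divisors are exactly the 55 values of a appearing in this scan.

Final answer: nonzero zero-divisors of Z/104Z = {2, 4, 6, 8, 10, 12, 13, 14, 16, 18, 20, 22, 24, 26, 28, 30, 32, 34, 36, 38, 39, 40, 42, 44, 46, 48, 50, 52, 54, 56, 58, 60, 62, 64, 65, 66, 68, 70, 72, 74, 76, 78, 80, 82, 84, 86, 88, 90, 91, 92, 94, 96, 98, 100, 102}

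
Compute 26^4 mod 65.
Use repeated squaring. Binary(4) = 100. Walk through the bits of the exponent 4 left-to-right: at each bit after the leading one, square the running value, then multiply by 26 if the bit is 1 (always reducing mod 65):
  bit 1 = 1 (leading): start with 26.
  bit 2 = 0: square 26^2 = 676 ≡ 26 (mod 65).
  bit 3 = 0: square 26^2 = 676 ≡ 26 (mod 65).
Final value: 26^4 ≡ 26 (mod 65).

Final answer: 26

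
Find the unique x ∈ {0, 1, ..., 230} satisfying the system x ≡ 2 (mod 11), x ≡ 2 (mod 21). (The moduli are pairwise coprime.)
The moduli 11, 21 are pairwise coprime, so by the CRT there is a unique solution mod 11·21 = 231.
Solve by successive substitution. Start with x ≡ 2 (mod 11).
  Combine with x ≡ 2 (mod 21): write x = 2 + 11·t and require 2 + 11·t ≡ 2 (mod 21), i.e. 11·t ≡ 2 − 2 ≡ 0 (mod 21). Since 11^(−1) ≡ 2 (mod 21), t ≡ 2·0 ≡ 0 (mod 21). So x ≡ 2 + 11·0 = 2 (mod 231).
Unique solution in [0, 231): x = 2.

Final answer: x ≡ 2 (mod 231); the representative in [0, 231) is 2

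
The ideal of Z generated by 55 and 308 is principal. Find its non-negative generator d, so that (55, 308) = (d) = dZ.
In the PID Z, (a, b) is generated by gcd(a, b). Compute gcd(308, 55) with the extended Euclidean algorithm, tracking rows (r, s, t) with s·308 + t·55 = r:
  row A: (308, 1, 0)   [1·308 + 0·55 = 308]
  row B: (55, 0, 1)   [0·308 + 1·55 = 55]
  308 = 5·55 + 33   → row C = row A − 5·row B = (33, 1, −5)   [check: 1·308 − 5·55 = 33]
  55 = 1·33 + 22   → row D = row B − 1·row C = (22, −1, 6)   [check: −1·308 + 6·55 = 22]
  33 = 1·22 + 11   → row E = row C − 1·row D = (11, 2, −11)   [check: 2·308 − 11·55 = 11]
  22 = 2·11 + 0   → remainder 0, stop. gcd = 11 (last nonzero row E).
So gcd(55, 308) = 11, with Bézout identity 2·308 − 11·55 = 11. Containment (⊇): the Bézout identity exhibits 11 as an element of (55, 308), giving (11) ⊆ (55, 308). Containment (⊆): since 11 | 55 and 11 | 308 (55 = 11·5, 308 = 11·28), every Z-linear combination of 55 and 308 is divisible by 11, so (55, 308) ⊆ (11). Therefore (55, 308) = (11), d = 11.

Final answer: (55, 308) = (11); d = 11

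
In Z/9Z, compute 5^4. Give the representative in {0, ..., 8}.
4

Use repeated squaring. Binary(4) = 100. Walk through the bits of the exponent 4 left-to-right: at each bit after the leading one, square the running value, then multiply by 5 if the bit is 1 (always reducing mod 9):
  bit 1 = 1 (leading): start with 5.
  bit 2 = 0: square 5^2 = 25 ≡ 7 (mod 9).
  bit 3 = 0: square 7^2 = 49 ≡ 4 (mod 9).
Final value: 5^4 ≡ 4 (mod 9).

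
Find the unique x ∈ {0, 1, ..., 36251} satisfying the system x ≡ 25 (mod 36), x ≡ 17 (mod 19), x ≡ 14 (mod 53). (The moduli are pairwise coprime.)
x ≡ 21373 (mod 36252); the representative in [0, 36252) is 21373

The moduli 36, 19, 53 are pairwise coprime, so by the CRT there is a unique solution mod 36·19·53 = 36252.
Solve by successive substitution. Start with x ≡ 25 (mod 36).
  Combine with x ≡ 17 (mod 19): write x = 25 + 36·t and require 25 + 36·t ≡ 17 (mod 19), i.e. 36·t ≡ 17 − 25 ≡ 11 (mod 19). Since 36^(−1) ≡ 9 (mod 19) (36 ≡ 17 (mod 19)), t ≡ 9·11 ≡ 4 (mod 19). So x ≡ 25 + 36·4 = 169 (mod 684).
  Combine with x ≡ 14 (mod 53): write x = 169 + 684·t and require 169 + 684·t ≡ 14 (mod 53), i.e. 684·t ≡ 14 − 169 ≡ 4 (mod 53). Since 684^(−1) ≡ 21 (mod 53) (684 ≡ 48 (mod 53)), t ≡ 21·4 ≡ 31 (mod 53). So x ≡ 169 + 684·31 = 21373 (mod 36252).
Unique solution in [0, 36252): x = 21373.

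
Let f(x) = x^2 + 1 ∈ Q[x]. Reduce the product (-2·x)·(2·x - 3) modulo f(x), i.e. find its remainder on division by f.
First multiply in Q[x] without reducing: a · b = -4·x^2 + 6·x. Now divide by f(x) = x^2 + 1, eliminating the leading term at each step:
  leading term -4·x^2: subtract (-4)·f(x) = -4·x^2 - 4, leaving 6·x + 4
The degree is now < 2, so this is the remainder. Hence a · b ≡ 6·x + 4 in Q[x]/(f).

Final answer: a · b ≡ 6·x + 4 (mod f(x))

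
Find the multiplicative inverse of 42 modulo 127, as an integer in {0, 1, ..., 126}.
Apply the extended Euclidean algorithm to (127, 42), tracking rows (r, s, t) with s·127 + t·42 = r. Each division r_prev = q·r_cur + r_new produces the new row as (previous row) − q·(current row):
  row A: (127, 1, 0)   [1·127 + 0·42 = 127]
  row B: (42, 0, 1)   [0·127 + 1·42 = 42]
  127 = 3·42 + 1   → row C = row A − 3·row B = (1, 1, −3)   [check: 1·127 − 3·42 = 1]
  42 = 42·1 + 0   → remainder 0, stop. gcd = 1 (last nonzero row C).
The gcd is 1, so 42 is invertible mod 127. The last nonzero row gives 1·127 − 3·42 = 1, so t = −3. So 42^(−1) ≡ −3 ≡ 124 (mod 127). Verify: 42 · 124 = 5208 ≡ 1 (mod 127). ✓

Final answer: 42^(−1) ≡ 124 (mod 127)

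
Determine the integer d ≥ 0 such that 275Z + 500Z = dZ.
In the PID Z, (a, b) is generated by gcd(a, b). Compute gcd(500, 275) with the extended Euclidean algorithm, tracking rows (r, s, t) with s·500 + t·275 = r:
  row A: (500, 1, 0)   [1·500 + 0·275 = 500]
  row B: (275, 0, 1)   [0·500 + 1·275 = 275]
  500 = 1·275 + 225   → row C = row A − 1·row B = (225, 1, −1)   [check: 1·500 − 1·275 = 225]
  275 = 1·225 + 50   → row D = row B − 1·row C = (50, −1, 2)   [check: −1·500 + 2·275 = 50]
  225 = 4·50 + 25   → row E = row C − 4·row D = (25, 5, −9)   [check: 5·500 − 9·275 = 25]
  50 = 2·25 + 0   → remainder 0, stop. gcd = 25 (last nonzero row E).
So gcd(275, 500) = 25, with Bézout identity 5·500 − 9·275 = 25. Containment (⊇): the Bézout identity exhibits 25 as an element of (275, 500), giving (25) ⊆ (275, 500). Containment (⊆): since 25 | 275 and 25 | 500 (275 = 25·11, 500 = 25·20), every Z-linear combination of 275 and 500 is divisible by 25, so (275, 500) ⊆ (25). Therefore (275, 500) = (25), d = 25.

Final answer: (275, 500) = (25); d = 25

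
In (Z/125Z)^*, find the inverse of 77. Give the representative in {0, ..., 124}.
Apply the extended Euclidean algorithm to (125, 77), tracking rows (r, s, t) with s·125 + t·77 = r. Each division r_prev = q·r_cur + r_new produces the new row as (previous row) − q·(current row):
  row A: (125, 1, 0)   [1·125 + 0·77 = 125]
  row B: (77, 0, 1)   [0·125 + 1·77 = 77]
  125 = 1·77 + 48   → row C = row A − 1·row B = (48, 1, −1)   [check: 1·125 − 1·77 = 48]
  77 = 1·48 + 29   → row D = row B − 1·row C = (29, −1, 2)   [check: −1·125 + 2·77 = 29]
  48 = 1·29 + 19   → row E = row C − 1·row D = (19, 2, −3)   [check: 2·125 − 3·77 = 19]
  29 = 1·19 + 10   → row F = row D − 1·row E = (10, −3, 5)   [check: −3·125 + 5·77 = 10]
  19 = 1·10 + 9   → row G = row E − 1·row F = (9, 5, −8)   [check: 5·125 − 8·77 = 9]
  10 = 1·9 + 1   → row H = row F − 1·row G = (1, −8, 13)   [check: −8·125 + 13·77 = 1]
  9 = 9·1 + 0   → remainder 0, stop. gcd = 1 (last nonzero row H).
The gcd is 1, so 77 is invertible mod 125. The last nonzero row gives −8·125 + 13·77 = 1, so t = 13. So 77^(−1) ≡ 13 (mod 125). Verify: 77 · 13 = 1001 ≡ 1 (mod 125). ✓

Final answer: 77^(−1) ≡ 13 (mod 125)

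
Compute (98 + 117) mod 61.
Reduce the summands first: 98 ≡ 37, 117 ≡ 56 (mod 61), so 98 + 117 ≡ 37 + 56 (mod 61). 37 + 56 = 93; 93 = 1·61 + 32, so (98 + 117) mod 61 = 32.

Final answer: 32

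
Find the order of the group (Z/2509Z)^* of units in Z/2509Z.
(Z/2509Z)^* consists of the classes a with gcd(a, 2509) = 1, so its order is φ(2509). φ is multiplicative, with φ(p^e) = p^e − p^(e−1). Factorise 2509 = 13 · 193. Then
  φ(2509) = (13 − 1) · (193 − 1) = 12 · 192 = 2304.
Thus |(Z/2509Z)^*| = 2304.

Final answer: |(Z/2509Z)^*| = 2304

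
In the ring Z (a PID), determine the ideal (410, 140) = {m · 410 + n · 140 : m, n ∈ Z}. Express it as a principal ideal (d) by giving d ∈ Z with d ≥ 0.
In the PID Z, (a, b) is generated by gcd(a, b). Compute gcd(410, 140) with the extended Euclidean algorithm, tracking rows (r, s, t) with s·410 + t·140 = r:
  row A: (410, 1, 0)   [1·410 + 0·140 = 410]
  row B: (140, 0, 1)   [0·410 + 1·140 = 140]
  410 = 2·140 + 130   → row C = row A − 2·row B = (130, 1, −2)   [check: 1·410 − 2·140 = 130]
  140 = 1·130 + 10   → row D = row B − 1·row C = (10, −1, 3)   [check: −1·410 + 3·140 = 10]
  130 = 13·10 + 0   → remainder 0, stop. gcd = 10 (last nonzero row D).
So gcd(410, 140) = 10, with Bézout identity −1·410 + 3·140 = 10. Containment (⊇): the Bézout identity exhibits 10 as an element of (410, 140), giving (10) ⊆ (410, 140). Containment (⊆): since 10 | 410 and 10 | 140 (410 = 10·41, 140 = 10·14), every Z-linear combination of 410 and 140 is divisible by 10, so (410, 140) ⊆ (10). Therefore (410, 140) = (10), d = 10.

Final answer: (410, 140) = (10); d = 10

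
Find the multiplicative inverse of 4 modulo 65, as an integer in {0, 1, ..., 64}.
Apply the extended Euclidean algorithm to (65, 4), tracking rows (r, s, t) with s·65 + t·4 = r. Each division r_prev = q·r_cur + r_new produces the new row as (previous row) − q·(current row):
  row A: (65, 1, 0)   [1·65 + 0·4 = 65]
  row B: (4, 0, 1)   [0·65 + 1·4 = 4]
  65 = 16·4 + 1   → row C = row A − 16·row B = (1, 1, −16)   [check: 1·65 − 16·4 = 1]
  4 = 4·1 + 0   → remainder 0, stop. gcd = 1 (last nonzero row C).
The gcd is 1, so 4 is invertible mod 65. The last nonzero row gives 1·65 − 16·4 = 1, so t = −16. So 4^(−1) ≡ −16 ≡ 49 (mod 65). Verify: 4 · 49 = 196 ≡ 1 (mod 65). ✓

Final answer: 4^(−1) ≡ 49 (mod 65)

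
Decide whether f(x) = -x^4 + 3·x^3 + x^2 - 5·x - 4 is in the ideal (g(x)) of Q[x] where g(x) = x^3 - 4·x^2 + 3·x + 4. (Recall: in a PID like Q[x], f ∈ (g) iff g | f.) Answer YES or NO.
In Q[x] the ideal (g) consists of all multiples of g, so f ∈ (g) iff g | f, i.e. iff the remainder of f on division by g is 0. Divide f by g (g is monic, so eliminate the leading term of the running remainder at each step):
  leading term -x^4: subtract (-x)·g(x) = -x^4 + 4·x^3 - 3·x^2 - 4·x, leaving -x^3 + 4·x^2 - x - 4
  leading term -x^3: subtract (-1)·g(x) = -x^3 + 4·x^2 - 3·x - 4, leaving 2·x
The remainder r(x) = 2·x ≠ 0 (and deg r < deg g), so g ∤ f, i.e. f ∉ (g).

Final answer: NO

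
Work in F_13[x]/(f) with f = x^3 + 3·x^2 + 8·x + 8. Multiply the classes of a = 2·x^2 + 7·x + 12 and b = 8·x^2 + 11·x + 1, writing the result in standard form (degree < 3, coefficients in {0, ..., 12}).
a · b ≡ 9·x^2 + 5·x + 6 (mod f(x))

Multiply as integer polynomials: a · b = 16·x^4 + 78·x^3 + 175·x^2 + 139·x + 12. Reducing coefficients mod 13: a · b ≡ 3·x^4 + 6·x^2 + 9·x + 12. Now divide by f(x) = x^3 + 3·x^2 + 8·x + 8 in F_13[x], eliminating the leading term at each step:
  leading term 3·x^4: subtract (3·x)·f(x) = 3·x^4 + 9·x^3 + 11·x^2 + 11·x, leaving 4·x^3 + 8·x^2 + 11·x + 12 (coefficients mod 13)
  leading term 4·x^3: subtract (4)·f(x) = 4·x^3 + 12·x^2 + 6·x + 6, leaving 9·x^2 + 5·x + 6 (coefficients mod 13)
The degree is now < 3, so this is the remainder. Hence a · b ≡ 9·x^2 + 5·x + 6 in F_13[x]/(f).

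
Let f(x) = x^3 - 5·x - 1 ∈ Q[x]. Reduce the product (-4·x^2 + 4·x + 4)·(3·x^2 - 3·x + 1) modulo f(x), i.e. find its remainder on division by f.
First multiply in Q[x] without reducing: a · b = -12·x^4 + 24·x^3 - 4·x^2 - 8·x + 4. Now divide by f(x) = x^3 - 5·x - 1, eliminating the leading term at each step:
  leading term -12·x^4: subtract (-12·x)·f(x) = -12·x^4 + 60·x^2 + 12·x, leaving 24·x^3 - 64·x^2 - 20·x + 4
  leading term 24·x^3: subtract (24)·f(x) = 24·x^3 - 120·x - 24, leaving -64·x^2 + 100·x + 28
The degree is now < 3, so this is the remainder. Hence a · b ≡ -64·x^2 + 100·x + 28 in Q[x]/(f).

Final answer: a · b ≡ -64·x^2 + 100·x + 28 (mod f(x))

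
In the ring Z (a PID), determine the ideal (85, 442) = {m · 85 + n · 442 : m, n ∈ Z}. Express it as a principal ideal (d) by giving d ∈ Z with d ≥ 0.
In the PID Z, (a, b) is generated by gcd(a, b). Compute gcd(442, 85) with the extended Euclidean algorithm, tracking rows (r, s, t) with s·442 + t·85 = r:
  row A: (442, 1, 0)   [1·442 + 0·85 = 442]
  row B: (85, 0, 1)   [0·442 + 1·85 = 85]
  442 = 5·85 + 17   → row C = row A − 5·row B = (17, 1, −5)   [check: 1·442 − 5·85 = 17]
  85 = 5·17 + 0   → remainder 0, stop. gcd = 17 (last nonzero row C).
So gcd(85, 442) = 17, with Bézout identity 1·442 − 5·85 = 17. Containment (⊇): the Bézout identity exhibits 17 as an element of (85, 442), giving (17) ⊆ (85, 442). Containment (⊆): since 17 | 85 and 17 | 442 (85 = 17·5, 442 = 17·26), every Z-linear combination of 85 and 442 is divisible by 17, so (85, 442) ⊆ (17). Therefore (85, 442) = (17), d = 17.

Final answer: (85, 442) = (17); d = 17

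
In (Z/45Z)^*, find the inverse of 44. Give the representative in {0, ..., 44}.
Apply the extended Euclidean algorithm to (45, 44), tracking rows (r, s, t) with s·45 + t·44 = r. Each division r_prev = q·r_cur + r_new produces the new row as (previous row) − q·(current row):
  row A: (45, 1, 0)   [1·45 + 0·44 = 45]
  row B: (44, 0, 1)   [0·45 + 1·44 = 44]
  45 = 1·44 + 1   → row C = row A − 1·row B = (1, 1, −1)   [check: 1·45 − 1·44 = 1]
  44 = 44·1 + 0   → remainder 0, stop. gcd = 1 (last nonzero row C).
The gcd is 1, so 44 is invertible mod 45. The last nonzero row gives 1·45 − 1·44 = 1, so t = −1. So 44^(−1) ≡ −1 ≡ 44 (mod 45). Verify: 44 · 44 = 1936 ≡ 1 (mod 45). ✓

Final answer: 44^(−1) ≡ 44 (mod 45)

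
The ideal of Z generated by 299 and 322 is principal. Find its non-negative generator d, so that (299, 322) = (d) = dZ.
(299, 322) = (23); d = 23

In the PID Z, (a, b) is generated by gcd(a, b). Compute gcd(322, 299) with the extended Euclidean algorithm, tracking rows (r, s, t) with s·322 + t·299 = r:
  row A: (322, 1, 0)   [1·322 + 0·299 = 322]
  row B: (299, 0, 1)   [0·322 + 1·299 = 299]
  322 = 1·299 + 23   → row C = row A − 1·row B = (23, 1, −1)   [check: 1·322 − 1·299 = 23]
  299 = 13·23 + 0   → remainder 0, stop. gcd = 23 (last nonzero row C).
So gcd(299, 322) = 23, with Bézout identity 1·322 − 1·299 = 23. Containment (⊇): the Bézout identity exhibits 23 as an element of (299, 322), giving (23) ⊆ (299, 322). Containment (⊆): since 23 | 299 and 23 | 322 (299 = 23·13, 322 = 23·14), every Z-linear combination of 299 and 322 is divisible by 23, so (299, 322) ⊆ (23). Therefore (299, 322) = (23), d = 23.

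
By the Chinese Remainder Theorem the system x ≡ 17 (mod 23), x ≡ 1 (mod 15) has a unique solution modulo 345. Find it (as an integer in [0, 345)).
The moduli 23, 15 are pairwise coprime, so by the CRT there is a unique solution mod 23·15 = 345.
Solve by successive substitution. Start with x ≡ 17 (mod 23).
  Combine with x ≡ 1 (mod 15): write x = 17 + 23·t and require 17 + 23·t ≡ 1 (mod 15), i.e. 23·t ≡ 1 − 17 ≡ 14 (mod 15). Since 23^(−1) ≡ 2 (mod 15) (23 ≡ 8 (mod 15)), t ≡ 2·14 ≡ 13 (mod 15). So x ≡ 17 + 23·13 = 316 (mod 345).
Unique solution in [0, 345): x = 316.

Final answer: x ≡ 316 (mod 345); the representative in [0, 345) is 316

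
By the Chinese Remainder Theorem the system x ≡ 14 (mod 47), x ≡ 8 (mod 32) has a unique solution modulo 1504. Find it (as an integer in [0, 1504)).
The moduli 47, 32 are pairwise coprime, so by the CRT there is a unique solution mod 47·32 = 1504.
Solve by successive substitution. Start with x ≡ 14 (mod 47).
  Combine with x ≡ 8 (mod 32): write x = 14 + 47·t and require 14 + 47·t ≡ 8 (mod 32), i.e. 47·t ≡ 8 − 14 ≡ 26 (mod 32). Since 47^(−1) ≡ 15 (mod 32) (47 ≡ 15 (mod 32)), t ≡ 15·26 ≡ 6 (mod 32). So x ≡ 14 + 47·6 = 296 (mod 1504).
Unique solution in [0, 1504): x = 296.

Final answer: x ≡ 296 (mod 1504); the representative in [0, 1504) is 296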